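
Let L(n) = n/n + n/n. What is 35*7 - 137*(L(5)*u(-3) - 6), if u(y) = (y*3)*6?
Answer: 15863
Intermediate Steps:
u(y) = 18*y (u(y) = (3*y)*6 = 18*y)
L(n) = 2 (L(n) = 1 + 1 = 2)
35*7 - 137*(L(5)*u(-3) - 6) = 35*7 - 137*(2*(18*(-3)) - 6) = 245 - 137*(2*(-54) - 6) = 245 - 137*(-108 - 6) = 245 - 137*(-114) = 245 + 15618 = 15863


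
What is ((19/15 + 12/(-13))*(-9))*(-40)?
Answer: 1608/13 ≈ 123.69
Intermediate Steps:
((19/15 + 12/(-13))*(-9))*(-40) = ((19*(1/15) + 12*(-1/13))*(-9))*(-40) = ((19/15 - 12/13)*(-9))*(-40) = ((67/195)*(-9))*(-40) = -201/65*(-40) = 1608/13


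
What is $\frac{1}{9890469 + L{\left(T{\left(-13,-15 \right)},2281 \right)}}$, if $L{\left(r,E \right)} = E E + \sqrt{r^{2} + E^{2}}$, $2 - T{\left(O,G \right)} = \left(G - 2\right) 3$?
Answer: $\frac{1509343}{22781162395913} - \frac{\sqrt{5205770}}{227811623959130} \approx 6.6244 \cdot 10^{-8}$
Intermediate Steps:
$T{\left(O,G \right)} = 8 - 3 G$ ($T{\left(O,G \right)} = 2 - \left(G - 2\right) 3 = 2 - \left(-2 + G\right) 3 = 2 - \left(-6 + 3 G\right) = 8 - 3 G$)
$L{\left(r,E \right)} = E^{2} + \sqrt{E^{2} + r^{2}}$
$\frac{1}{9890469 + L{\left(T{\left(-13,-15 \right)},2281 \right)}} = \frac{1}{9890469 + \left(2281^{2} + \sqrt{2281^{2} + \left(8 - -45\right)^{2}}\right)} = \frac{1}{9890469 + \left(5202961 + \sqrt{5202961 + \left(8 + 45\right)^{2}}\right)} = \frac{1}{9890469 + \left(5202961 + \sqrt{5202961 + 53^{2}}\right)} = \frac{1}{9890469 + \left(5202961 + \sqrt{5202961 + 2809}\right)} = \frac{1}{9890469 + \left(5202961 + \sqrt{5205770}\right)} = \frac{1}{15093430 + \sqrt{5205770}}$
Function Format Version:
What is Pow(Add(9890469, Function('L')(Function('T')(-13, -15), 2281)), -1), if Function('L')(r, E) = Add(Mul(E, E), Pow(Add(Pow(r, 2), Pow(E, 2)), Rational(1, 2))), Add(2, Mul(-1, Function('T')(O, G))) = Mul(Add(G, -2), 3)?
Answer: Add(Rational(1509343, 22781162395913), Mul(Rational(-1, 227811623959130), Pow(5205770, Rational(1, 2)))) ≈ 6.6244e-8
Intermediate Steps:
Function('T')(O, G) = Add(8, Mul(-3, G)) (Function('T')(O, G) = Add(2, Mul(-1, Mul(Add(G, -2), 3))) = Add(2, Mul(-1, Mul(Add(-2, G), 3))) = Add(2, Mul(-1, Add(-6, Mul(3, G)))) = Add(2, Add(6, Mul(-3, G))) = Add(8, Mul(-3, G)))
Function('L')(r, E) = Add(Pow(E, 2), Pow(Add(Pow(E, 2), Pow(r, 2)), Rational(1, 2)))
Pow(Add(9890469, Function('L')(Function('T')(-13, -15), 2281)), -1) = Pow(Add(9890469, Add(Pow(2281, 2), Pow(Add(Pow(2281, 2), Pow(Add(8, Mul(-3, -15)), 2)), Rational(1, 2)))), -1) = Pow(Add(9890469, Add(5202961, Pow(Add(5202961, Pow(Add(8, 45), 2)), Rational(1, 2)))), -1) = Pow(Add(9890469, Add(5202961, Pow(Add(5202961, Pow(53, 2)), Rational(1, 2)))), -1) = Pow(Add(9890469, Add(5202961, Pow(Add(5202961, 2809), Rational(1, 2)))), -1) = Pow(Add(9890469, Add(5202961, Pow(5205770, Rational(1, 2)))), -1) = Pow(Add(15093430, Pow(5205770, Rational(1, 2))), -1)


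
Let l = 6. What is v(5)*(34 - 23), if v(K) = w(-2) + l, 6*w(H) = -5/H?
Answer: 847/12 ≈ 70.583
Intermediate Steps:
w(H) = -5/(6*H) (w(H) = (-5/H)/6 = -5/(6*H))
v(K) = 77/12 (v(K) = -⅚/(-2) + 6 = -⅚*(-½) + 6 = 5/12 + 6 = 77/12)
v(5)*(34 - 23) = 77*(34 - 23)/12 = (77/12)*11 = 847/12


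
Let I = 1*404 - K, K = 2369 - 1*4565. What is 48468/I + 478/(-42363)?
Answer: 513001771/27535950 ≈ 18.630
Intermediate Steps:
K = -2196 (K = 2369 - 4565 = -2196)
I = 2600 (I = 1*404 - 1*(-2196) = 404 + 2196 = 2600)
48468/I + 478/(-42363) = 48468/2600 + 478/(-42363) = 48468*(1/2600) + 478*(-1/42363) = 12117/650 - 478/42363 = 513001771/27535950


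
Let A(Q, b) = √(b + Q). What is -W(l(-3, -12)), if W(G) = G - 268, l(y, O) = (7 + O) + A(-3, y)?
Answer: 273 - I*√6 ≈ 273.0 - 2.4495*I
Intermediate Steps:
A(Q, b) = √(Q + b)
l(y, O) = 7 + O + √(-3 + y) (l(y, O) = (7 + O) + √(-3 + y) = 7 + O + √(-3 + y))
W(G) = -268 + G
-W(l(-3, -12)) = -(-268 + (7 - 12 + √(-3 - 3))) = -(-268 + (7 - 12 + √(-6))) = -(-268 + (7 - 12 + I*√6)) = -(-268 + (-5 + I*√6)) = -(-273 + I*√6) = 273 - I*√6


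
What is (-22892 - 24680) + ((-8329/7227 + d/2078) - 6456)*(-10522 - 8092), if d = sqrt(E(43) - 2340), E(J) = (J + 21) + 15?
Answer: 868294161530/7227 - 9307*I*sqrt(2261)/1039 ≈ 1.2015e+8 - 425.94*I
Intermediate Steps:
E(J) = 36 + J (E(J) = (21 + J) + 15 = 36 + J)
d = I*sqrt(2261) (d = sqrt((36 + 43) - 2340) = sqrt(79 - 2340) = sqrt(-2261) = I*sqrt(2261) ≈ 47.55*I)
(-22892 - 24680) + ((-8329/7227 + d/2078) - 6456)*(-10522 - 8092) = (-22892 - 24680) + ((-8329/7227 + (I*sqrt(2261))/2078) - 6456)*(-10522 - 8092) = -47572 + ((-8329*1/7227 + (I*sqrt(2261))*(1/2078)) - 6456)*(-18614) = -47572 + ((-8329/7227 + I*sqrt(2261)/2078) - 6456)*(-18614) = -47572 + (-46665841/7227 + I*sqrt(2261)/2078)*(-18614) = -47572 + (868637964374/7227 - 9307*I*sqrt(2261)/1039) = 868294161530/7227 - 9307*I*sqrt(2261)/1039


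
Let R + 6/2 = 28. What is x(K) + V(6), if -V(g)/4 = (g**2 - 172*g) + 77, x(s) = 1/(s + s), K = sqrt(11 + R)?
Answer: 44113/12 ≈ 3676.1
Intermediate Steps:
R = 25 (R = -3 + 28 = 25)
K = 6 (K = sqrt(11 + 25) = sqrt(36) = 6)
x(s) = 1/(2*s)
V(g) = -308 - 4*g**2 + 688*g (V(g) = -4*((g**2 - 172*g) + 77) = -4*(77 + g**2 - 172*g) = -308 - 4*g**2 + 688*g)
x(K) + V(6) = (1/2)/6 + (-308 - 4*6**2 + 688*6) = (1/2)*(1/6) + (-308 - 4*36 + 4128) = 1/12 + (-308 - 144 + 4128) = 1/12 + 3676 = 44113/12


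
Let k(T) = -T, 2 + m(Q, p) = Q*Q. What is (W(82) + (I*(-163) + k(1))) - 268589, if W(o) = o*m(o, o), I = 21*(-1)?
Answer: 286037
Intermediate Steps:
m(Q, p) = -2 + Q**2 (m(Q, p) = -2 + Q*Q = -2 + Q**2)
I = -21
W(o) = o*(-2 + o**2)
(W(82) + (I*(-163) + k(1))) - 268589 = (82*(-2 + 82**2) + (-21*(-163) - 1*1)) - 268589 = (82*(-2 + 6724) + (3423 - 1)) - 268589 = (82*6722 + 3422) - 268589 = (551204 + 3422) - 268589 = 554626 - 268589 = 286037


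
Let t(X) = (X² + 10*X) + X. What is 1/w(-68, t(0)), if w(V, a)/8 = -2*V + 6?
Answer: 1/1136 ≈ 0.00088028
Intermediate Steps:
t(X) = X² + 11*X
w(V, a) = 48 - 16*V (w(V, a) = 8*(-2*V + 6) = 8*(6 - 2*V) = 48 - 16*V)
1/w(-68, t(0)) = 1/(48 - 16*(-68)) = 1/(48 + 1088) = 1/1136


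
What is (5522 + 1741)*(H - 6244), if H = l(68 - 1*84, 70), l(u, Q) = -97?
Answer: -46054683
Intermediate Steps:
H = -97
(5522 + 1741)*(H - 6244) = (5522 + 1741)*(-97 - 6244) = 7263*(-6341) = -46054683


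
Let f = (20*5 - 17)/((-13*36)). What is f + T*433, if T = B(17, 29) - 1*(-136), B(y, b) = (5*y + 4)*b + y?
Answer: 554028613/468 ≈ 1.1838e+6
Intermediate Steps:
B(y, b) = y + b*(4 + 5*y) (B(y, b) = (4 + 5*y)*b + y = b*(4 + 5*y) + y = y + b*(4 + 5*y))
T = 2734 (T = (17 + 4*29 + 5*29*17) - 1*(-136) = (17 + 116 + 2465) + 136 = 2598 + 136 = 2734)
f = -83/468 (f = (100 - 17)/(-468) = 83*(-1/468) = -83/468 ≈ -0.17735)
f + T*433 = -83/468 + 2734*433 = -83/468 + 1183822 = 554028613/468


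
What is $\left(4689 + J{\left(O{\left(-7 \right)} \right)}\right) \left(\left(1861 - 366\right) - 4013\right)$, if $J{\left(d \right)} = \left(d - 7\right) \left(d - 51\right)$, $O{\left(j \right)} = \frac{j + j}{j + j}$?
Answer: $-12562302$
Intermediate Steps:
$O{\left(j \right)} = 1$ ($O{\left(j \right)} = \frac{2 j}{2 j} = 2 j \frac{1}{2 j} = 1$)
$J{\left(d \right)} = \left(-51 + d\right) \left(-7 + d\right)$ ($J{\left(d \right)} = \left(-7 + d\right) \left(-51 + d\right) = \left(-51 + d\right) \left(-7 + d\right)$)
$\left(4689 + J{\left(O{\left(-7 \right)} \right)}\right) \left(\left(1861 - 366\right) - 4013\right) = \left(4689 + \left(357 + 1^{2} - 58\right)\right) \left(\left(1861 - 366\right) - 4013\right) = \left(4689 + \left(357 + 1 - 58\right)\right) \left(1495 - 4013\right) = \left(4689 + 300\right) \left(-2518\right) = 4989 \left(-2518\right) = -12562302$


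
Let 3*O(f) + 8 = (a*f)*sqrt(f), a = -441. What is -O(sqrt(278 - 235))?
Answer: 8/3 + 147*43**(3/4) ≈ 2471.1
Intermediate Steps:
O(f) = -8/3 - 147*f**(3/2) (O(f) = -8/3 + ((-441*f)*sqrt(f))/3 = -8/3 + (-441*f**(3/2))/3 = -8/3 - 147*f**(3/2))
-O(sqrt(278 - 235)) = -(-8/3 - 147*(278 - 235)**(3/4)) = -(-8/3 - 147*43**(3/4)) = 8/3 + 147*43**(3/4)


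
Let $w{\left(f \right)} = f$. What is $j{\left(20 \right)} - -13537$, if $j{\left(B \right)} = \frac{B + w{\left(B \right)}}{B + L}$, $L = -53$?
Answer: $\frac{446681}{33} \approx 13536.0$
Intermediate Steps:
$j{\left(B \right)} = \frac{2 B}{-53 + B}$ ($j{\left(B \right)} = \frac{B + B}{B - 53} = \frac{2 B}{-53 + B}$)
$j{\left(20 \right)} - -13537 = 2 \cdot 20 \frac{1}{-53 + 20} - -13537 = 2 \cdot 20 \frac{1}{-33} + 13537 = 2 \cdot 20 \left(- \frac{1}{33}\right) + 13537 = - \frac{40}{33} + 13537 = \frac{446681}{33}$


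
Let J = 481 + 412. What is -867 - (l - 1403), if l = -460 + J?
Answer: 103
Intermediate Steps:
J = 893
l = 433 (l = -460 + 893 = 433)
-867 - (l - 1403) = -867 - (433 - 1403) = -867 - 1*(-970) = -867 + 970 = 103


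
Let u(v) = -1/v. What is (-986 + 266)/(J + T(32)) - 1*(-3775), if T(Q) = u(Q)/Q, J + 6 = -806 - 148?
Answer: 3711717055/983041 ≈ 3775.8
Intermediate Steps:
J = -960 (J = -6 + (-806 - 148) = -6 - 954 = -960)
T(Q) = -1/Q² (T(Q) = (-1/Q)/Q = -1/Q²)
(-986 + 266)/(J + T(32)) - 1*(-3775) = (-986 + 266)/(-960 - 1/32²) - 1*(-3775) = -720/(-960 - 1*1/1024) + 3775 = -720/(-960 - 1/1024) + 3775 = -720/(-983041/1024) + 3775 = -720*(-1024/983041) + 3775 = 737280/983041 + 3775 = 3711717055/983041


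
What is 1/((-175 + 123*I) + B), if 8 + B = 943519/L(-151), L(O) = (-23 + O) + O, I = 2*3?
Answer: -325/763144 ≈ -0.00042587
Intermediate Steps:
I = 6
L(O) = -23 + 2*O
B = -946119/325 (B = -8 + 943519/(-23 + 2*(-151)) = -8 + 943519/(-23 - 302) = -8 + 943519/(-325) = -8 + 943519*(-1/325) = -8 - 943519/325 = -946119/325 ≈ -2911.1)
1/((-175 + 123*I) + B) = 1/((-175 + 123*6) - 946119/325) = 1/((-175 + 738) - 946119/325) = 1/(563 - 946119/325) = 1/(-763144/325) = -325/763144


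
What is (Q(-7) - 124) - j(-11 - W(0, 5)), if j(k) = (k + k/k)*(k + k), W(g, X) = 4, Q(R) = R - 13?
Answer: -564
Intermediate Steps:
Q(R) = -13 + R
j(k) = 2*k*(1 + k) (j(k) = (k + 1)*(2*k) = (1 + k)*(2*k) = 2*k*(1 + k))
(Q(-7) - 124) - j(-11 - W(0, 5)) = ((-13 - 7) - 124) - 2*(-11 - 1*4)*(1 + (-11 - 1*4)) = (-20 - 124) - 2*(-11 - 4)*(1 + (-11 - 4)) = -144 - 2*(-15)*(1 - 15) = -144 - 2*(-15)*(-14) = -144 - 1*420 = -144 - 420 = -564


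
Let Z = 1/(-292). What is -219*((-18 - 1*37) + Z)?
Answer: 48183/4 ≈ 12046.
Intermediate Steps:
Z = -1/292 ≈ -0.0034247
-219*((-18 - 1*37) + Z) = -219*((-18 - 1*37) - 1/292) = -219*((-18 - 37) - 1/292) = -219*(-55 - 1/292) = -219*(-16061/292) = 48183/4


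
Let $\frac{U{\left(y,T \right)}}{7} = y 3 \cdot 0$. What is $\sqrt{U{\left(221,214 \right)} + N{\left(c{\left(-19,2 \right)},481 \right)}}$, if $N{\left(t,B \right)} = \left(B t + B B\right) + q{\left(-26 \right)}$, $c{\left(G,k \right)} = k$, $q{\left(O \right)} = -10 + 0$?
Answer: $\sqrt{232313} \approx 481.99$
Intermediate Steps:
$q{\left(O \right)} = -10$
$U{\left(y,T \right)} = 0$ ($U{\left(y,T \right)} = 7 y 3 \cdot 0 = 7 \cdot 3 y 0 = 7 \cdot 0 = 0$)
$N{\left(t,B \right)} = -10 + B^{2} + B t$ ($N{\left(t,B \right)} = \left(B t + B B\right) - 10 = \left(B t + B^{2}\right) - 10 = \left(B^{2} + B t\right) - 10 = -10 + B^{2} + B t$)
$\sqrt{U{\left(221,214 \right)} + N{\left(c{\left(-19,2 \right)},481 \right)}} = \sqrt{0 + \left(-10 + 481^{2} + 481 \cdot 2\right)} = \sqrt{0 + \left(-10 + 231361 + 962\right)} = \sqrt{0 + 232313} = \sqrt{232313}$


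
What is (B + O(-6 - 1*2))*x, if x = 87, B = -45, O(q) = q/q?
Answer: -3828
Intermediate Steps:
O(q) = 1
(B + O(-6 - 1*2))*x = (-45 + 1)*87 = -44*87 = -3828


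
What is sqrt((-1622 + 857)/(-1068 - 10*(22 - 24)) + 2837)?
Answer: sqrt(779172542)/524 ≈ 53.270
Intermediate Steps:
sqrt((-1622 + 857)/(-1068 - 10*(22 - 24)) + 2837) = sqrt(-765/(-1068 - 10*(-2)) + 2837) = sqrt(-765/(-1068 + 20) + 2837) = sqrt(-765/(-1048) + 2837) = sqrt(-765*(-1/1048) + 2837) = sqrt(765/1048 + 2837) = sqrt(2973941/1048) = sqrt(779172542)/524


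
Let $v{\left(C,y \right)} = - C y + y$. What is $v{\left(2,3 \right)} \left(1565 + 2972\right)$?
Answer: $-13611$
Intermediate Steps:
$v{\left(C,y \right)} = y - C y$ ($v{\left(C,y \right)} = - C y + y = y - C y$)
$v{\left(2,3 \right)} \left(1565 + 2972\right) = 3 \left(1 - 2\right) \left(1565 + 2972\right) = 3 \left(1 - 2\right) 4537 = 3 \left(-1\right) 4537 = \left(-3\right) 4537 = -13611$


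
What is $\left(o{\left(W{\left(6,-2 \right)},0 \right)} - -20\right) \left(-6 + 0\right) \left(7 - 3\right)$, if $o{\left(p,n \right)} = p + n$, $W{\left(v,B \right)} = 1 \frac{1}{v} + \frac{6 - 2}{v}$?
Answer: $-500$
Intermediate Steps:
$W{\left(v,B \right)} = \frac{5}{v}$ ($W{\left(v,B \right)} = \frac{1}{v} + \frac{6 - 2}{v} = \frac{1}{v} + \frac{4}{v} = \frac{5}{v}$)
$o{\left(p,n \right)} = n + p$
$\left(o{\left(W{\left(6,-2 \right)},0 \right)} - -20\right) \left(-6 + 0\right) \left(7 - 3\right) = \left(\left(0 + \frac{5}{6}\right) - -20\right) \left(-6 + 0\right) \left(7 - 3\right) = \left(\left(0 + 5 \cdot \frac{1}{6}\right) + 20\right) \left(\left(-6\right) 4\right) = \left(\left(0 + \frac{5}{6}\right) + 20\right) \left(-24\right) = \left(\frac{5}{6} + 20\right) \left(-24\right) = \frac{125}{6} \left(-24\right) = -500$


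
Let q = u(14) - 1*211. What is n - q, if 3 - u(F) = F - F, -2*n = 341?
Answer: 75/2 ≈ 37.500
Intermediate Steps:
n = -341/2 (n = -½*341 = -341/2 ≈ -170.50)
u(F) = 3 (u(F) = 3 - (F - F) = 3 - 1*0 = 3 + 0 = 3)
q = -208 (q = 3 - 1*211 = 3 - 211 = -208)
n - q = -341/2 - 1*(-208) = -341/2 + 208 = 75/2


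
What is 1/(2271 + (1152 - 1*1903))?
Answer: 1/1520 ≈ 0.00065789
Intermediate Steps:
1/(2271 + (1152 - 1*1903)) = 1/(2271 + (1152 - 1903)) = 1/(2271 - 751) = 1/1520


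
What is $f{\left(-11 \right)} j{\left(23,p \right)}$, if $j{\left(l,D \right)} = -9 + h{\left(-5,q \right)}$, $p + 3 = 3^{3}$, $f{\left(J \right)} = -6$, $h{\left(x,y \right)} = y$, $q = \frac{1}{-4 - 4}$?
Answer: $\frac{219}{4} \approx 54.75$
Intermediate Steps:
$q = - \frac{1}{8}$ ($q = \frac{1}{-8} = - \frac{1}{8} \approx -0.125$)
$p = 24$ ($p = -3 + 3^{3} = -3 + 27 = 24$)
$j{\left(l,D \right)} = - \frac{73}{8}$ ($j{\left(l,D \right)} = -9 - \frac{1}{8} = - \frac{73}{8}$)
$f{\left(-11 \right)} j{\left(23,p \right)} = \left(-6\right) \left(- \frac{73}{8}\right) = \frac{219}{4}$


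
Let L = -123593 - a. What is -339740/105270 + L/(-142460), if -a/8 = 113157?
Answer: -13068502441/1499676420 ≈ -8.7142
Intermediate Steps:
a = -905256 (a = -8*113157 = -905256)
L = 781663 (L = -123593 - 1*(-905256) = -123593 + 905256 = 781663)
-339740/105270 + L/(-142460) = -339740/105270 + 781663/(-142460) = -339740*1/105270 + 781663*(-1/142460) = -33974/10527 - 781663/142460 = -13068502441/1499676420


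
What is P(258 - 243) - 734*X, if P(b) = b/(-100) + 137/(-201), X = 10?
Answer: -29510143/4020 ≈ -7340.8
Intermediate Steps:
P(b) = -137/201 - b/100 (P(b) = b*(-1/100) + 137*(-1/201) = -b/100 - 137/201 = -137/201 - b/100)
P(258 - 243) - 734*X = (-137/201 - (258 - 243)/100) - 734*10 = (-137/201 - 1/100*15) - 1*7340 = (-137/201 - 3/20) - 7340 = -3343/4020 - 7340 = -29510143/4020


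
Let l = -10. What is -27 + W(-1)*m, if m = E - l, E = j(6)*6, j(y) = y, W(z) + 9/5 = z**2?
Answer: -319/5 ≈ -63.800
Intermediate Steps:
W(z) = -9/5 + z**2
E = 36 (E = 6*6 = 36)
m = 46 (m = 36 - 1*(-10) = 36 + 10 = 46)
-27 + W(-1)*m = -27 + (-9/5 + (-1)**2)*46 = -27 + (-9/5 + 1)*46 = -27 - 4/5*46 = -27 - 184/5 = -319/5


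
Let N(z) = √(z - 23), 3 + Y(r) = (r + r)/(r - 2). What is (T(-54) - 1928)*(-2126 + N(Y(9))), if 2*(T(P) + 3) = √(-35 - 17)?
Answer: 2*(1931 - I*√13)*(7441 - I*√287)/7 ≈ 4.1053e+6 - 17012.0*I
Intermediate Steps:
Y(r) = -3 + 2*r/(-2 + r) (Y(r) = -3 + (r + r)/(r - 2) = -3 + (2*r)/(-2 + r) = -3 + 2*r/(-2 + r))
N(z) = √(-23 + z)
T(P) = -3 + I*√13 (T(P) = -3 + √(-35 - 17)/2 = -3 + √(-52)/2 = -3 + (2*I*√13)/2 = -3 + I*√13)
(T(-54) - 1928)*(-2126 + N(Y(9))) = ((-3 + I*√13) - 1928)*(-2126 + √(-23 + (6 - 1*9)/(-2 + 9))) = (-1931 + I*√13)*(-2126 + √(-23 + (6 - 9)/7)) = (-1931 + I*√13)*(-2126 + √(-23 + (⅐)*(-3))) = (-1931 + I*√13)*(-2126 + √(-23 - 3/7)) = (-1931 + I*√13)*(-2126 + √(-164/7)) = (-1931 + I*√13)*(-2126 + 2*I*√287/7) = (-2126 + 2*I*√287/7)*(-1931 + I*√13)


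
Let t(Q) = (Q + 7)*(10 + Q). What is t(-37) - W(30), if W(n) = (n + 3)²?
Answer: -279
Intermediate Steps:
W(n) = (3 + n)²
t(Q) = (7 + Q)*(10 + Q)
t(-37) - W(30) = (70 + (-37)² + 17*(-37)) - (3 + 30)² = (70 + 1369 - 629) - 1*33² = 810 - 1*1089 = 810 - 1089 = -279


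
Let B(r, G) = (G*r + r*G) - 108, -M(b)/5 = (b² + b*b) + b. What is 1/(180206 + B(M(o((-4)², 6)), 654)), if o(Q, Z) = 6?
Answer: -1/330022 ≈ -3.0301e-6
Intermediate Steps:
M(b) = -10*b² - 5*b (M(b) = -5*((b² + b*b) + b) = -5*((b² + b²) + b) = -5*(2*b² + b) = -5*(b + 2*b²) = -10*b² - 5*b)
B(r, G) = -108 + 2*G*r (B(r, G) = (G*r + G*r) - 108 = 2*G*r - 108 = -108 + 2*G*r)
1/(180206 + B(M(o((-4)², 6)), 654)) = 1/(180206 + (-108 + 2*654*(-5*6*(1 + 2*6)))) = 1/(180206 + (-108 + 2*654*(-5*6*(1 + 12)))) = 1/(180206 + (-108 + 2*654*(-5*6*13))) = 1/(180206 + (-108 + 2*654*(-390))) = 1/(180206 + (-108 - 510120)) = 1/(180206 - 510228) = 1/(-330022) = -1/330022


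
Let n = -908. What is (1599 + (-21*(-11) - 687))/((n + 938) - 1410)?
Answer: -381/460 ≈ -0.82826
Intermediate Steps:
(1599 + (-21*(-11) - 687))/((n + 938) - 1410) = (1599 + (-21*(-11) - 687))/((-908 + 938) - 1410) = (1599 + (231 - 687))/(30 - 1410) = (1599 - 456)/(-1380) = 1143*(-1/1380) = -381/460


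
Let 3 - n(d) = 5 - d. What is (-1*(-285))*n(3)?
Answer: 285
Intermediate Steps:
n(d) = -2 + d (n(d) = 3 - (5 - d) = 3 + (-5 + d) = -2 + d)
(-1*(-285))*n(3) = (-1*(-285))*(-2 + 3) = 285*1 = 285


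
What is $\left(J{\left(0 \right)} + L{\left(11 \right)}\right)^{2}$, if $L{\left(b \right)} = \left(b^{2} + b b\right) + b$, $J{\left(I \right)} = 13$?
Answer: $70756$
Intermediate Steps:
$L{\left(b \right)} = b + 2 b^{2}$ ($L{\left(b \right)} = \left(b^{2} + b^{2}\right) + b = 2 b^{2} + b = b + 2 b^{2}$)
$\left(J{\left(0 \right)} + L{\left(11 \right)}\right)^{2} = \left(13 + 11 \left(1 + 2 \cdot 11\right)\right)^{2} = \left(13 + 11 \left(1 + 22\right)\right)^{2} = \left(13 + 11 \cdot 23\right)^{2} = \left(13 + 253\right)^{2} = 266^{2} = 70756$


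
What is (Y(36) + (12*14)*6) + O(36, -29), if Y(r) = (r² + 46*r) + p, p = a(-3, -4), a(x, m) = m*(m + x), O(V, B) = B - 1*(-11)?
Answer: 3970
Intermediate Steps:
O(V, B) = 11 + B (O(V, B) = B + 11 = 11 + B)
p = 28 (p = -4*(-4 - 3) = -4*(-7) = 28)
Y(r) = 28 + r² + 46*r (Y(r) = (r² + 46*r) + 28 = 28 + r² + 46*r)
(Y(36) + (12*14)*6) + O(36, -29) = ((28 + 36² + 46*36) + (12*14)*6) + (11 - 29) = ((28 + 1296 + 1656) + 168*6) - 18 = (2980 + 1008) - 18 = 3988 - 18 = 3970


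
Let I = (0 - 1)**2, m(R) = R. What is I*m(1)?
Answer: 1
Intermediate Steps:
I = 1 (I = (-1)**2 = 1)
I*m(1) = 1*1 = 1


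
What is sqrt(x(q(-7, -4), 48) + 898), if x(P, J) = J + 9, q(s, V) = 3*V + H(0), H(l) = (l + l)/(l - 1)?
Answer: sqrt(955) ≈ 30.903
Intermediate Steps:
H(l) = 2*l/(-1 + l) (H(l) = (2*l)/(-1 + l) = 2*l/(-1 + l))
q(s, V) = 3*V (q(s, V) = 3*V + 2*0/(-1 + 0) = 3*V + 2*0/(-1) = 3*V + 2*0*(-1) = 3*V + 0 = 3*V)
x(P, J) = 9 + J
sqrt(x(q(-7, -4), 48) + 898) = sqrt((9 + 48) + 898) = sqrt(57 + 898) = sqrt(955)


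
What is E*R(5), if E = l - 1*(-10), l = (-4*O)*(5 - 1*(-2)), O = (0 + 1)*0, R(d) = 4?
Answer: 40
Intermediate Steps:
O = 0 (O = 1*0 = 0)
l = 0 (l = (-4*0)*(5 - 1*(-2)) = 0*(5 + 2) = 0*7 = 0)
E = 10 (E = 0 - 1*(-10) = 0 + 10 = 10)
E*R(5) = 10*4 = 40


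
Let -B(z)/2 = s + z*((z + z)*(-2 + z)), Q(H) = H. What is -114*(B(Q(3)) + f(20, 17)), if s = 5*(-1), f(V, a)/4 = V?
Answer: -6156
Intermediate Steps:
f(V, a) = 4*V
s = -5
B(z) = 10 - 4*z**2*(-2 + z) (B(z) = -2*(-5 + z*((z + z)*(-2 + z))) = -2*(-5 + z*((2*z)*(-2 + z))) = -2*(-5 + z*(2*z*(-2 + z))) = -2*(-5 + 2*z**2*(-2 + z)) = 10 - 4*z**2*(-2 + z))
-114*(B(Q(3)) + f(20, 17)) = -114*((10 - 4*3**3 + 8*3**2) + 4*20) = -114*((10 - 4*27 + 8*9) + 80) = -114*((10 - 108 + 72) + 80) = -114*(-26 + 80) = -114*54 = -6156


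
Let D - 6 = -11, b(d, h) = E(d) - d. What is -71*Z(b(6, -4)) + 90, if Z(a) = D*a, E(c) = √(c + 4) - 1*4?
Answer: -3460 + 355*√10 ≈ -2337.4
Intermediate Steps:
E(c) = -4 + √(4 + c) (E(c) = √(4 + c) - 4 = -4 + √(4 + c))
b(d, h) = -4 + √(4 + d) - d (b(d, h) = (-4 + √(4 + d)) - d = -4 + √(4 + d) - d)
D = -5 (D = 6 - 11 = -5)
Z(a) = -5*a
-71*Z(b(6, -4)) + 90 = -(-355)*(-4 + √(4 + 6) - 1*6) + 90 = -(-355)*(-4 + √10 - 6) + 90 = -(-355)*(-10 + √10) + 90 = -71*(50 - 5*√10) + 90 = (-3550 + 355*√10) + 90 = -3460 + 355*√10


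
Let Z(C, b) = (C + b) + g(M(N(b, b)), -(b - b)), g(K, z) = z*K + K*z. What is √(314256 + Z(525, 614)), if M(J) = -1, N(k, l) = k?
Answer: √315395 ≈ 561.60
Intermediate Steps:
g(K, z) = 2*K*z (g(K, z) = K*z + K*z = 2*K*z)
Z(C, b) = C + b (Z(C, b) = (C + b) + 2*(-1)*(-(b - b)) = (C + b) + 2*(-1)*(-1*0) = (C + b) + 2*(-1)*0 = (C + b) + 0 = C + b)
√(314256 + Z(525, 614)) = √(314256 + (525 + 614)) = √(314256 + 1139) = √315395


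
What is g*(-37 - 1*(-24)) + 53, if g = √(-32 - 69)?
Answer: 53 - 13*I*√101 ≈ 53.0 - 130.65*I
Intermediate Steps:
g = I*√101 (g = √(-101) = I*√101 ≈ 10.05*I)
g*(-37 - 1*(-24)) + 53 = (I*√101)*(-37 - 1*(-24)) + 53 = (I*√101)*(-37 + 24) + 53 = (I*√101)*(-13) + 53 = -13*I*√101 + 53 = 53 - 13*I*√101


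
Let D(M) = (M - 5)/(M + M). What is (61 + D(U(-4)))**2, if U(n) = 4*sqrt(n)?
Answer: 968231/256 + 615*I/16 ≈ 3782.2 + 38.438*I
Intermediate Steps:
D(M) = (-5 + M)/(2*M) (D(M) = (-5 + M)/((2*M)) = (-5 + M)*(1/(2*M)) = (-5 + M)/(2*M))
(61 + D(U(-4)))**2 = (61 + (-5 + 4*sqrt(-4))/(2*((4*sqrt(-4)))))**2 = (61 + (-5 + 4*(2*I))/(2*((4*(2*I)))))**2 = (61 + (-5 + 8*I)/(2*((8*I))))**2 = (61 + (-I/8)*(-5 + 8*I)/2)**2 = (61 - I*(-5 + 8*I)/16)**2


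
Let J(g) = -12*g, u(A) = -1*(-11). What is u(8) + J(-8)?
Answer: 107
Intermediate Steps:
u(A) = 11
u(8) + J(-8) = 11 - 12*(-8) = 11 + 96 = 107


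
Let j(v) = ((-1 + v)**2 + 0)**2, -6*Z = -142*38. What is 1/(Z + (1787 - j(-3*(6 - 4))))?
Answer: 3/856 ≈ 0.0035047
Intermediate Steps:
Z = 2698/3 (Z = -(-71)*38/3 = -1/6*(-5396) = 2698/3 ≈ 899.33)
j(v) = (-1 + v)**4 (j(v) = ((-1 + v)**2)**2 = (-1 + v)**4)
1/(Z + (1787 - j(-3*(6 - 4)))) = 1/(2698/3 + (1787 - (-1 - 3*(6 - 4))**4)) = 1/(2698/3 + (1787 - (-1 - 3*2)**4)) = 1/(2698/3 + (1787 - (-1 - 6)**4)) = 1/(2698/3 + (1787 - 1*(-7)**4)) = 1/(2698/3 + (1787 - 1*2401)) = 1/(2698/3 + (1787 - 2401)) = 1/(2698/3 - 614) = 1/(856/3) = 3/856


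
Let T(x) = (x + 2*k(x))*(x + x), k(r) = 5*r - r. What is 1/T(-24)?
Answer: 1/10368 ≈ 9.6451e-5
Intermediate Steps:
k(r) = 4*r
T(x) = 18*x² (T(x) = (x + 2*(4*x))*(x + x) = (x + 8*x)*(2*x) = (9*x)*(2*x) = 18*x²)
1/T(-24) = 1/(18*(-24)²) = 1/(18*576) = 1/10368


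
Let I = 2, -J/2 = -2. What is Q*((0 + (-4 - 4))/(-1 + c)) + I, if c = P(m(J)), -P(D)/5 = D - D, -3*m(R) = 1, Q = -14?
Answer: -110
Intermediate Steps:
J = 4 (J = -2*(-2) = 4)
m(R) = -1/3 (m(R) = -1/3*1 = -1/3)
P(D) = 0 (P(D) = -5*(D - D) = -5*0 = 0)
c = 0
Q*((0 + (-4 - 4))/(-1 + c)) + I = -14*(0 + (-4 - 4))/(-1 + 0) + 2 = -14*(0 - 8)/(-1) + 2 = -(-112)*(-1) + 2 = -14*8 + 2 = -112 + 2 = -110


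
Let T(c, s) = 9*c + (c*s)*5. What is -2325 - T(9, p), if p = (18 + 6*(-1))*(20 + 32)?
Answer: -30486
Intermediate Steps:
p = 624 (p = (18 - 6)*52 = 12*52 = 624)
T(c, s) = 9*c + 5*c*s
-2325 - T(9, p) = -2325 - 9*(9 + 5*624) = -2325 - 9*(9 + 3120) = -2325 - 9*3129 = -2325 - 1*28161 = -2325 - 28161 = -30486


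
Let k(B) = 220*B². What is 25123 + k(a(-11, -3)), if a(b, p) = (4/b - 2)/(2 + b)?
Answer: 22398113/891 ≈ 25138.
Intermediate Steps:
a(b, p) = (-2 + 4/b)/(2 + b)
25123 + k(a(-11, -3)) = 25123 + 220*(2*(2 - 1*(-11))/(-11*(2 - 11)))² = 25123 + 220*(2*(-1/11)*(2 + 11)/(-9))² = 25123 + 220*(2*(-1/11)*(-⅑)*13)² = 25123 + 220*(26/99)² = 25123 + 220*(676/9801) = 25123 + 13520/891 = 22398113/891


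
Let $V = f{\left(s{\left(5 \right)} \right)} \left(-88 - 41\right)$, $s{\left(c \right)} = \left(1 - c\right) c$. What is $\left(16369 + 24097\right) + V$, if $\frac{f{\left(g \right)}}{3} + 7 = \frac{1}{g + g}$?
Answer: $\frac{1727387}{40} \approx 43185.0$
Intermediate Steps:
$s{\left(c \right)} = c \left(1 - c\right)$
$f{\left(g \right)} = -21 + \frac{3}{2 g}$ ($f{\left(g \right)} = -21 + \frac{3}{g + g} = -21 + \frac{3}{2 g}$)
$V = \frac{108747}{40}$ ($V = \left(-21 + \frac{3}{2 \cdot 5 \left(1 - 5\right)}\right) \left(-88 - 41\right) = \left(-21 + \frac{3}{2 \cdot 5 \left(1 - 5\right)}\right) \left(-129\right) = \left(-21 + \frac{3}{2 \cdot 5 \left(-4\right)}\right) \left(-129\right) = \left(-21 + \frac{3}{2 \left(-20\right)}\right) \left(-129\right) = \left(-21 + \frac{3}{2} \left(- \frac{1}{20}\right)\right) \left(-129\right) = \left(-21 - \frac{3}{40}\right) \left(-129\right) = \left(- \frac{843}{40}\right) \left(-129\right) = \frac{108747}{40} \approx 2718.7$)
$\left(16369 + 24097\right) + V = \left(16369 + 24097\right) + \frac{108747}{40} = 40466 + \frac{108747}{40} = \frac{1727387}{40}$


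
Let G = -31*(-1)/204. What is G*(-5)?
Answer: -155/204 ≈ -0.75980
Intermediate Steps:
G = 31/204 (G = 31*(1/204) = 31/204 ≈ 0.15196)
G*(-5) = (31/204)*(-5) = -155/204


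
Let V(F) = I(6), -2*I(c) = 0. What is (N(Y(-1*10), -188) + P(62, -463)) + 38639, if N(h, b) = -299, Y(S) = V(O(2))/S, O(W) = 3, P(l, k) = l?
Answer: 38402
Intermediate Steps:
I(c) = 0 (I(c) = -1/2*0 = 0)
V(F) = 0
Y(S) = 0 (Y(S) = 0/S = 0)
(N(Y(-1*10), -188) + P(62, -463)) + 38639 = (-299 + 62) + 38639 = -237 + 38639 = 38402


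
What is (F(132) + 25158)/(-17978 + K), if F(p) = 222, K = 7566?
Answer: -6345/2603 ≈ -2.4376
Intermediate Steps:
(F(132) + 25158)/(-17978 + K) = (222 + 25158)/(-17978 + 7566) = 25380/(-10412) = 25380*(-1/10412) = -6345/2603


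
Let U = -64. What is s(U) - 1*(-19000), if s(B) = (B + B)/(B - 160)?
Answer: 133004/7 ≈ 19001.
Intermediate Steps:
s(B) = 2*B/(-160 + B) (s(B) = (2*B)/(-160 + B) = 2*B/(-160 + B))
s(U) - 1*(-19000) = 2*(-64)/(-160 - 64) - 1*(-19000) = 2*(-64)/(-224) + 19000 = 2*(-64)*(-1/224) + 19000 = 4/7 + 19000 = 133004/7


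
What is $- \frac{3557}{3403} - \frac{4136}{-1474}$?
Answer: $\frac{401445}{228001} \approx 1.7607$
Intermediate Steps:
$- \frac{3557}{3403} - \frac{4136}{-1474} = \left(-3557\right) \frac{1}{3403} - - \frac{188}{67} = - \frac{3557}{3403} + \frac{188}{67} = \frac{401445}{228001}$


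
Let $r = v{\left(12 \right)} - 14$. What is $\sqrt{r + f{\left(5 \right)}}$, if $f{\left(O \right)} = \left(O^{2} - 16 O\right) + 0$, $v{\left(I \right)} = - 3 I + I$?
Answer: $i \sqrt{93} \approx 9.6436 i$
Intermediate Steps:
$v{\left(I \right)} = - 2 I$
$f{\left(O \right)} = O^{2} - 16 O$
$r = -38$ ($r = \left(-2\right) 12 - 14 = -24 - 14 = -38$)
$\sqrt{r + f{\left(5 \right)}} = \sqrt{-38 + 5 \left(-16 + 5\right)} = \sqrt{-38 + 5 \left(-11\right)} = \sqrt{-38 - 55} = \sqrt{-93} = i \sqrt{93}$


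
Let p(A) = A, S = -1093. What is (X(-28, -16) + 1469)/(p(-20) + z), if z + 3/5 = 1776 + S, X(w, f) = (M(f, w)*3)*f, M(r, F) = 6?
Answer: 5905/3312 ≈ 1.7829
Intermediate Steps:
X(w, f) = 18*f (X(w, f) = (6*3)*f = 18*f)
z = 3412/5 (z = -3/5 + (1776 - 1093) = -3/5 + 683 = 3412/5 ≈ 682.40)
(X(-28, -16) + 1469)/(p(-20) + z) = (18*(-16) + 1469)/(-20 + 3412/5) = (-288 + 1469)/(3312/5) = 1181*(5/3312) = 5905/3312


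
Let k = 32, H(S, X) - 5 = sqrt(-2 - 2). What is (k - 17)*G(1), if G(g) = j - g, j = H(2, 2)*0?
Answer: -15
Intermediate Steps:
H(S, X) = 5 + 2*I (H(S, X) = 5 + sqrt(-2 - 2) = 5 + sqrt(-4) = 5 + 2*I)
j = 0 (j = (5 + 2*I)*0 = 0)
G(g) = -g (G(g) = 0 - g = -g)
(k - 17)*G(1) = (32 - 17)*(-1*1) = 15*(-1) = -15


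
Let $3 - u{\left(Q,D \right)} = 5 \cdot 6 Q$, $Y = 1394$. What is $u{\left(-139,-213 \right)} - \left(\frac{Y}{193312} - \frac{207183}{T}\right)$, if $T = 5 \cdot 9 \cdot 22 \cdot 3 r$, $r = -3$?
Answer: $\frac{595629434627}{143534160} \approx 4149.7$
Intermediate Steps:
$T = -8910$ ($T = 5 \cdot 9 \cdot 22 \cdot 3 \left(-3\right) = 45 \cdot 22 \left(-9\right) = 990 \left(-9\right) = -8910$)
$u{\left(Q,D \right)} = 3 - 30 Q$ ($u{\left(Q,D \right)} = 3 - 5 \cdot 6 Q = 3 - 30 Q$)
$u{\left(-139,-213 \right)} - \left(\frac{Y}{193312} - \frac{207183}{T}\right) = \left(3 - -4170\right) - \left(\frac{1394}{193312} - \frac{207183}{-8910}\right) = \left(3 + 4170\right) - \left(1394 \cdot \frac{1}{193312} - - \frac{69061}{2970}\right) = 4173 - \left(\frac{697}{96656} + \frac{69061}{2970}\right) = 4173 - \frac{3338615053}{143534160} = \frac{595629434627}{143534160}$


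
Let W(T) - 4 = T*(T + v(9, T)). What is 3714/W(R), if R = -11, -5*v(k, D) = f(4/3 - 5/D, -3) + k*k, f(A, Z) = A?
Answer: 55710/4607 ≈ 12.092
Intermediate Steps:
v(k, D) = -4/15 + 1/D - k²/5 (v(k, D) = -((4/3 - 5/D) + k*k)/5 = -((4*(⅓) - 5/D) + k²)/5 = -((4/3 - 5/D) + k²)/5 = -(4/3 + k² - 5/D)/5 = -4/15 + 1/D - k²/5)
W(T) = 4 + T*(-247/15 + T + 1/T) (W(T) = 4 + T*(T + (-4/15 + 1/T - ⅕*9²)) = 4 + T*(T + (-4/15 + 1/T - ⅕*81)) = 4 + T*(T + (-4/15 + 1/T - 81/5)) = 4 + T*(T + (-247/15 + 1/T)) = 4 + T*(-247/15 + T + 1/T))
3714/W(R) = 3714/(5 + (-11)² - 247/15*(-11)) = 3714/(5 + 121 + 2717/15) = 3714/(4607/15) = 3714*(15/4607) = 55710/4607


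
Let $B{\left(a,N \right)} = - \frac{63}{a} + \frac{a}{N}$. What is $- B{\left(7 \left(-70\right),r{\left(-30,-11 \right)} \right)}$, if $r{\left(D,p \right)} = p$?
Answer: $- \frac{34399}{770} \approx -44.674$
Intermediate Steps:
$- B{\left(7 \left(-70\right),r{\left(-30,-11 \right)} \right)} = - (- \frac{63}{7 \left(-70\right)} + \frac{7 \left(-70\right)}{-11}) = - (- \frac{63}{-490} - - \frac{490}{11}) = - (\left(-63\right) \left(- \frac{1}{490}\right) + \frac{490}{11}) = - (\frac{9}{70} + \frac{490}{11}) = \left(-1\right) \frac{34399}{770} = - \frac{34399}{770}$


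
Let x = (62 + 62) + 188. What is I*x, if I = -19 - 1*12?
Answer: -9672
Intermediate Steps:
I = -31 (I = -19 - 12 = -31)
x = 312 (x = 124 + 188 = 312)
I*x = -31*312 = -9672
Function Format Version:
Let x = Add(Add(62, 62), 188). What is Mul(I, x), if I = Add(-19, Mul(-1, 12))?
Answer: -9672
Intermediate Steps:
I = -31 (I = Add(-19, -12) = -31)
x = 312 (x = Add(124, 188) = 312)
Mul(I, x) = Mul(-31, 312) = -9672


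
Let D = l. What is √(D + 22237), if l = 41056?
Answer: √63293 ≈ 251.58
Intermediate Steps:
D = 41056
√(D + 22237) = √(41056 + 22237) = √63293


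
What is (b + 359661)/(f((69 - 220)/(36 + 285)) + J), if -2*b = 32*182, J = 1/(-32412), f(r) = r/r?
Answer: 11562948588/32411 ≈ 3.5676e+5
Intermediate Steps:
f(r) = 1
J = -1/32412 ≈ -3.0853e-5
b = -2912 (b = -16*182 = -½*5824 = -2912)
(b + 359661)/(f((69 - 220)/(36 + 285)) + J) = (-2912 + 359661)/(1 - 1/32412) = 356749/(32411/32412) = 356749*(32412/32411) = 11562948588/32411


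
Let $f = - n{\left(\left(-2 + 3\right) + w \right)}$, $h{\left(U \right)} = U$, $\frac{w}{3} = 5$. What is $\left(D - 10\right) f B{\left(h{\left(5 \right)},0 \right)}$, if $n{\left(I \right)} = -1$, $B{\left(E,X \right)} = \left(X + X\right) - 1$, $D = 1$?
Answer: $9$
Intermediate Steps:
$w = 15$ ($w = 3 \cdot 5 = 15$)
$B{\left(E,X \right)} = -1 + 2 X$ ($B{\left(E,X \right)} = 2 X - 1 = -1 + 2 X$)
$f = 1$ ($f = \left(-1\right) \left(-1\right) = 1$)
$\left(D - 10\right) f B{\left(h{\left(5 \right)},0 \right)} = \left(1 - 10\right) 1 \left(-1 + 2 \cdot 0\right) = \left(-9\right) 1 \left(-1 + 0\right) = \left(-9\right) \left(-1\right) = 9$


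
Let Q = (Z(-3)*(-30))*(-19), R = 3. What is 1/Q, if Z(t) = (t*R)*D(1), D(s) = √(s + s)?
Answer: -√2/10260 ≈ -0.00013784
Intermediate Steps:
D(s) = √2*√s (D(s) = √(2*s) = √2*√s)
Z(t) = 3*t*√2 (Z(t) = (t*3)*(√2*√1) = (3*t)*(√2*1) = (3*t)*√2 = 3*t*√2)
Q = -5130*√2 (Q = ((3*(-3)*√2)*(-30))*(-19) = (-9*√2*(-30))*(-19) = (270*√2)*(-19) = -5130*√2 ≈ -7254.9)
1/Q = 1/(-5130*√2) = -√2/10260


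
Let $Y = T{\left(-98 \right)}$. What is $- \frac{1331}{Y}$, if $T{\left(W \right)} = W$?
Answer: $\frac{1331}{98} \approx 13.582$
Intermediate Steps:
$Y = -98$
$- \frac{1331}{Y} = - \frac{1331}{-98} = \left(-1331\right) \left(- \frac{1}{98}\right) = \frac{1331}{98}$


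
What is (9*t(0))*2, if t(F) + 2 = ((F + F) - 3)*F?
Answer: -36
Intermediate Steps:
t(F) = -2 + F*(-3 + 2*F) (t(F) = -2 + ((F + F) - 3)*F = -2 + (2*F - 3)*F = -2 + (-3 + 2*F)*F = -2 + F*(-3 + 2*F))
(9*t(0))*2 = (9*(-2 - 3*0 + 2*0**2))*2 = (9*(-2 + 0 + 2*0))*2 = (9*(-2 + 0 + 0))*2 = (9*(-2))*2 = -18*2 = -36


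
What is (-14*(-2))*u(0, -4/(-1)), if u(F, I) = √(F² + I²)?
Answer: 112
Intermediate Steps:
(-14*(-2))*u(0, -4/(-1)) = (-14*(-2))*√(0² + (-4/(-1))²) = 28*√(0 + (-4*(-1))²) = 28*√(0 + 4²) = 28*√(0 + 16) = 28*√16 = 28*4 = 112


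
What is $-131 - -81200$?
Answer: $81069$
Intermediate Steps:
$-131 - -81200 = -131 + 81200 = 81069$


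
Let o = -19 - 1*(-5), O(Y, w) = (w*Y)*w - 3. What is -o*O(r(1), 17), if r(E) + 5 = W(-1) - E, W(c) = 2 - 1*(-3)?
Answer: -4088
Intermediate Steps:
W(c) = 5 (W(c) = 2 + 3 = 5)
r(E) = -E (r(E) = -5 + (5 - E) = -E)
O(Y, w) = -3 + Y*w² (O(Y, w) = (Y*w)*w - 3 = Y*w² - 3 = -3 + Y*w²)
o = -14 (o = -19 + 5 = -14)
-o*O(r(1), 17) = -(-14)*(-3 - 1*1*17²) = -(-14)*(-3 - 1*289) = -(-14)*(-3 - 289) = -(-14)*(-292) = -1*4088 = -4088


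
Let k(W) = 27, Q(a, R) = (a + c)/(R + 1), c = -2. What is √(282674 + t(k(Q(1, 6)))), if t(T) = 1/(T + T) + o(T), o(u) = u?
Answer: √91595130/18 ≈ 531.70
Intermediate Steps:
Q(a, R) = (-2 + a)/(1 + R) (Q(a, R) = (a - 2)/(R + 1) = (-2 + a)/(1 + R))
t(T) = T + 1/(2*T) (t(T) = 1/(T + T) + T = 1/(2*T) + T = T + 1/(2*T))
√(282674 + t(k(Q(1, 6)))) = √(282674 + (27 + (½)/27)) = √(282674 + (27 + (½)*(1/27))) = √(282674 + (27 + 1/54)) = √(282674 + 1459/54) = √(15265855/54) = √91595130/18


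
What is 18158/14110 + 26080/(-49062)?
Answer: 7689397/10180365 ≈ 0.75532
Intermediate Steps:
18158/14110 + 26080/(-49062) = 18158*(1/14110) + 26080*(-1/49062) = 9079/7055 - 13040/24531 = 7689397/10180365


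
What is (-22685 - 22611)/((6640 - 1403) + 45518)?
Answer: -45296/50755 ≈ -0.89244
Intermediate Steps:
(-22685 - 22611)/((6640 - 1403) + 45518) = -45296/(5237 + 45518) = -45296/50755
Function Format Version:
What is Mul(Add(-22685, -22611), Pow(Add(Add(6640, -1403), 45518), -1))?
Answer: Rational(-45296, 50755) ≈ -0.89244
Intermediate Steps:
Mul(Add(-22685, -22611), Pow(Add(Add(6640, -1403), 45518), -1)) = Mul(-45296, Pow(Add(5237, 45518), -1)) = Mul(-45296, Pow(50755, -1)) = Mul(-45296, Rational(1, 50755)) = Rational(-45296, 50755)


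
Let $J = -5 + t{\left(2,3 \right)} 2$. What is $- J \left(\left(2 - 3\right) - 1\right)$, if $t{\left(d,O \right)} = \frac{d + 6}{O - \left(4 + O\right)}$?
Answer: $-18$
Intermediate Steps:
$t{\left(d,O \right)} = - \frac{3}{2} - \frac{d}{4}$ ($t{\left(d,O \right)} = \frac{6 + d}{-4} = \left(6 + d\right) \left(- \frac{1}{4}\right) = - \frac{3}{2} - \frac{d}{4}$)
$J = -9$ ($J = -5 + \left(- \frac{3}{2} - \frac{1}{2}\right) 2 = -5 - 4 = -9$)
$- J \left(\left(2 - 3\right) - 1\right) = \left(-1\right) \left(-9\right) \left(\left(2 - 3\right) - 1\right) = 9 \left(-1 - 1\right) = 9 \left(-2\right) = -18$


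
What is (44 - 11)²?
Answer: 1089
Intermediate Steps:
(44 - 11)² = 33² = 1089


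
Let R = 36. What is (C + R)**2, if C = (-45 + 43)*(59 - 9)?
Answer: 4096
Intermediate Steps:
C = -100 (C = -2*50 = -100)
(C + R)**2 = (-100 + 36)**2 = (-64)**2 = 4096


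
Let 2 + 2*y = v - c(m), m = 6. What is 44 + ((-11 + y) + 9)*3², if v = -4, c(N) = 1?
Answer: -11/2 ≈ -5.5000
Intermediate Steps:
y = -7/2 (y = -1 + (-4 - 1*1)/2 = -1 + (-4 - 1)/2 = -1 + (½)*(-5) = -1 - 5/2 = -7/2 ≈ -3.5000)
44 + ((-11 + y) + 9)*3² = 44 + ((-11 - 7/2) + 9)*3² = 44 + (-29/2 + 9)*9 = 44 - 11/2*9 = 44 - 99/2 = -11/2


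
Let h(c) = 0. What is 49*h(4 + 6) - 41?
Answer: -41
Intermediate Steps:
49*h(4 + 6) - 41 = 49*0 - 41 = 0 - 41 = -41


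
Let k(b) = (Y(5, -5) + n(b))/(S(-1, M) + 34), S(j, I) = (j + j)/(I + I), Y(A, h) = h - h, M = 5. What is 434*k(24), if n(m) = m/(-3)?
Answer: -17360/169 ≈ -102.72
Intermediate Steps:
Y(A, h) = 0
n(m) = -m/3 (n(m) = m*(-⅓) = -m/3)
S(j, I) = j/I (S(j, I) = (2*j)/((2*I)) = (2*j)*(1/(2*I)) = j/I)
k(b) = -5*b/507 (k(b) = (0 - b/3)/(-1/5 + 34) = (-b/3)/(-1*⅕ + 34) = (-b/3)/(-⅕ + 34) = (-b/3)/(169/5) = -b/3*(5/169) = -5*b/507)
434*k(24) = 434*(-5/507*24) = 434*(-40/169) = -17360/169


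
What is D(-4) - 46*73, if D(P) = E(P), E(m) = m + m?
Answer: -3366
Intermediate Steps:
E(m) = 2*m
D(P) = 2*P
D(-4) - 46*73 = 2*(-4) - 46*73 = -8 - 3358 = -3366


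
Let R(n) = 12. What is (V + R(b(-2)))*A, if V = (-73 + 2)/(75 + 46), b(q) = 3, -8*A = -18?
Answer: 12429/484 ≈ 25.680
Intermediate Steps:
A = 9/4 (A = -⅛*(-18) = 9/4 ≈ 2.2500)
V = -71/121 ≈ -0.58678
(V + R(b(-2)))*A = (-71/121 + 12)*(9/4) = (1381/121)*(9/4) = 12429/484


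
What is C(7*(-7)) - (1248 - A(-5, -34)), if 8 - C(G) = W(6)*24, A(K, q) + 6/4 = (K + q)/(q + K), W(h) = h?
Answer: -2769/2 ≈ -1384.5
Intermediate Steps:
A(K, q) = -1/2 (A(K, q) = -3/2 + (K + q)/(q + K) = -3/2 + (K + q)/(K + q) = -3/2 + 1 = -1/2)
C(G) = -136 (C(G) = 8 - 6*24 = 8 - 1*144 = 8 - 144 = -136)
C(7*(-7)) - (1248 - A(-5, -34)) = -136 - (1248 - 1*(-1/2)) = -136 - (1248 + 1/2) = -136 - 1*2497/2 = -136 - 2497/2 = -2769/2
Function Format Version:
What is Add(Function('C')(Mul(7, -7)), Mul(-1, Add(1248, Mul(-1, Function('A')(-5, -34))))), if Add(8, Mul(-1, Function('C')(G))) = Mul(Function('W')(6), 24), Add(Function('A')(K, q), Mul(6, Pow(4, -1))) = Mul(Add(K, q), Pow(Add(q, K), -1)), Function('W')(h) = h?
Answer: Rational(-2769, 2) ≈ -1384.5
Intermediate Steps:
Function('A')(K, q) = Rational(-1, 2) (Function('A')(K, q) = Add(Rational(-3, 2), Mul(Add(K, q), Pow(Add(q, K), -1))) = Add(Rational(-3, 2), Mul(Add(K, q), Pow(Add(K, q), -1))) = Add(Rational(-3, 2), 1) = Rational(-1, 2))
Function('C')(G) = -136 (Function('C')(G) = Add(8, Mul(-1, Mul(6, 24))) = Add(8, Mul(-1, 144)) = Add(8, -144) = -136)
Add(Function('C')(Mul(7, -7)), Mul(-1, Add(1248, Mul(-1, Function('A')(-5, -34))))) = Add(-136, Mul(-1, Add(1248, Mul(-1, Rational(-1, 2))))) = Add(-136, Mul(-1, Add(1248, Rational(1, 2)))) = Add(-136, Mul(-1, Rational(2497, 2))) = Add(-136, Rational(-2497, 2)) = Rational(-2769, 2)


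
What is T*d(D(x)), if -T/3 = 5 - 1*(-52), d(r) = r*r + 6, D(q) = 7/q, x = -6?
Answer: -5035/4 ≈ -1258.8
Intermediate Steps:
d(r) = 6 + r**2 (d(r) = r**2 + 6 = 6 + r**2)
T = -171 (T = -3*(5 - 1*(-52)) = -3*(5 + 52) = -3*57 = -171)
T*d(D(x)) = -171*(6 + (7/(-6))**2) = -171*(6 + (7*(-1/6))**2) = -171*(6 + (-7/6)**2) = -171*(6 + 49/36) = -171*265/36 = -5035/4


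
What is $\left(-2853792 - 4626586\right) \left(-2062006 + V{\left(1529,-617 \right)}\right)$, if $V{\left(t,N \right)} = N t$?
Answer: $22481520560822$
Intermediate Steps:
$\left(-2853792 - 4626586\right) \left(-2062006 + V{\left(1529,-617 \right)}\right) = \left(-2853792 - 4626586\right) \left(-2062006 - 943393\right) = - 7480378 \left(-2062006 - 943393\right) = \left(-7480378\right) \left(-3005399\right) = 22481520560822$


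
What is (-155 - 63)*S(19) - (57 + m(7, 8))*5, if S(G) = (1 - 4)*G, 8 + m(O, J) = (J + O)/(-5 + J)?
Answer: 12156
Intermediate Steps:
m(O, J) = -8 + (J + O)/(-5 + J)
S(G) = -3*G
(-155 - 63)*S(19) - (57 + m(7, 8))*5 = (-155 - 63)*(-3*19) - (57 + (40 + 7 - 7*8)/(-5 + 8))*5 = -218*(-57) - (57 + (40 + 7 - 56)/3)*5 = 12426 - (57 + (⅓)*(-9))*5 = 12426 - (57 - 3)*5 = 12426 - 54*5 = 12426 - 1*270 = 12426 - 270 = 12156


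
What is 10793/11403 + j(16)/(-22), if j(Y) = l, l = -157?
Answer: 2027717/250866 ≈ 8.0829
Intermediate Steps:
j(Y) = -157
10793/11403 + j(16)/(-22) = 10793/11403 - 157/(-22) = 10793*(1/11403) - 157*(-1/22) = 10793/11403 + 157/22 = 2027717/250866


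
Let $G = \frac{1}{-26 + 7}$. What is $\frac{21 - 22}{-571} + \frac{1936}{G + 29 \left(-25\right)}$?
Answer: $- \frac{1311868}{491631} \approx -2.6684$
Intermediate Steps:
$G = - \frac{1}{19}$ ($G = \frac{1}{-19} = - \frac{1}{19} \approx -0.052632$)
$\frac{21 - 22}{-571} + \frac{1936}{G + 29 \left(-25\right)} = \frac{21 - 22}{-571} + \frac{1936}{- \frac{1}{19} + 29 \left(-25\right)} = \left(21 - 22\right) \left(- \frac{1}{571}\right) + \frac{1936}{- \frac{1}{19} - 725} = \left(-1\right) \left(- \frac{1}{571}\right) + \frac{1936}{- \frac{13776}{19}} = \frac{1}{571} + 1936 \left(- \frac{19}{13776}\right) = \frac{1}{571} - \frac{2299}{861} = - \frac{1311868}{491631}$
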